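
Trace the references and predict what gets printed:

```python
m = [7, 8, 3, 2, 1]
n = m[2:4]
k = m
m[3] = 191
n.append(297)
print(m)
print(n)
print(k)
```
[7, 8, 3, 191, 1]
[3, 2, 297]
[7, 8, 3, 191, 1]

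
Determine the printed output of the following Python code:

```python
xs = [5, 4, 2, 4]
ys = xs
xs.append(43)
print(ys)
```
[5, 4, 2, 4, 43]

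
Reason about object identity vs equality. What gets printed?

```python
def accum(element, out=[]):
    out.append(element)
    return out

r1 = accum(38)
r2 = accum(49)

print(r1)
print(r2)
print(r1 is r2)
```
[38, 49]
[38, 49]
True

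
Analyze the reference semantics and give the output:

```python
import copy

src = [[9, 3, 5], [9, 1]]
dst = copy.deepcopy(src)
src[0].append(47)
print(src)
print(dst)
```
[[9, 3, 5, 47], [9, 1]]
[[9, 3, 5], [9, 1]]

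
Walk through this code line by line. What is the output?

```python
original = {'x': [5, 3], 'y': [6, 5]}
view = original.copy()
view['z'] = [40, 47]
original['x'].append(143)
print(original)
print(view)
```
{'x': [5, 3, 143], 'y': [6, 5]}
{'x': [5, 3, 143], 'y': [6, 5], 'z': [40, 47]}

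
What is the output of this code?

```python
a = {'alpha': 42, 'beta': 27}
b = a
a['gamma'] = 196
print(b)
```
{'alpha': 42, 'beta': 27, 'gamma': 196}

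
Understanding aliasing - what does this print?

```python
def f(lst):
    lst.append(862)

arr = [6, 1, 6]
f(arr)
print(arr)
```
[6, 1, 6, 862]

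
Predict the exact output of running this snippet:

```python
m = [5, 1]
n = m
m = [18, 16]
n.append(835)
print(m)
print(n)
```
[18, 16]
[5, 1, 835]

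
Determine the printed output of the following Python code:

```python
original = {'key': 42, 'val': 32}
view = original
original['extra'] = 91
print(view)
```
{'key': 42, 'val': 32, 'extra': 91}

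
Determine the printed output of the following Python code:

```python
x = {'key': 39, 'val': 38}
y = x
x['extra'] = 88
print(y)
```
{'key': 39, 'val': 38, 'extra': 88}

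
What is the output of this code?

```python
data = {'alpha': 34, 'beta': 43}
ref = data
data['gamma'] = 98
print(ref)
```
{'alpha': 34, 'beta': 43, 'gamma': 98}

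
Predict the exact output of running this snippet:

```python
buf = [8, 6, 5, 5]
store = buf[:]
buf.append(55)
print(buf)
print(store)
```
[8, 6, 5, 5, 55]
[8, 6, 5, 5]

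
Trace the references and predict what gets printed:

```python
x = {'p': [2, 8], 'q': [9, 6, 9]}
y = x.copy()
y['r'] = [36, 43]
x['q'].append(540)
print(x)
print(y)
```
{'p': [2, 8], 'q': [9, 6, 9, 540]}
{'p': [2, 8], 'q': [9, 6, 9, 540], 'r': [36, 43]}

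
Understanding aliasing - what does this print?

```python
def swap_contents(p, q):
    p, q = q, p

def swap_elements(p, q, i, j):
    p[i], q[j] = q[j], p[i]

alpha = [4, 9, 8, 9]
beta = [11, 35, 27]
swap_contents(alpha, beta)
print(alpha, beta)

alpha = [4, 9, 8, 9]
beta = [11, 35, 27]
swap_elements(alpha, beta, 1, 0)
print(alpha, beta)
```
[4, 9, 8, 9] [11, 35, 27]
[4, 11, 8, 9] [9, 35, 27]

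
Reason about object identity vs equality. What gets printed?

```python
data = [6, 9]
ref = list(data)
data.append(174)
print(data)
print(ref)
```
[6, 9, 174]
[6, 9]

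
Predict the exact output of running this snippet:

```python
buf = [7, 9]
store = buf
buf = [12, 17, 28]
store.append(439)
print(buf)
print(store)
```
[12, 17, 28]
[7, 9, 439]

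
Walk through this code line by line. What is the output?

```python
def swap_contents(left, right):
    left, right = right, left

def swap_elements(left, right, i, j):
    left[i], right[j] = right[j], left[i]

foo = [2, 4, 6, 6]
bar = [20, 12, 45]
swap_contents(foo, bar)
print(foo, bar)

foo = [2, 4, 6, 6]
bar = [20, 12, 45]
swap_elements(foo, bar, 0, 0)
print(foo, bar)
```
[2, 4, 6, 6] [20, 12, 45]
[20, 4, 6, 6] [2, 12, 45]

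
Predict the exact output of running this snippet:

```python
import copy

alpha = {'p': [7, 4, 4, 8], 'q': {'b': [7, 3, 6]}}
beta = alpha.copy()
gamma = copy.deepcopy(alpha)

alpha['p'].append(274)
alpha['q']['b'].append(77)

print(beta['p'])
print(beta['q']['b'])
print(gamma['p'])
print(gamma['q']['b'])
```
[7, 4, 4, 8, 274]
[7, 3, 6, 77]
[7, 4, 4, 8]
[7, 3, 6]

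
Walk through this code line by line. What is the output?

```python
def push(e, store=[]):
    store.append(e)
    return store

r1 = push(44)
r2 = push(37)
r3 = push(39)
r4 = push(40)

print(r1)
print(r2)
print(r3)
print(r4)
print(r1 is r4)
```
[44, 37, 39, 40]
[44, 37, 39, 40]
[44, 37, 39, 40]
[44, 37, 39, 40]
True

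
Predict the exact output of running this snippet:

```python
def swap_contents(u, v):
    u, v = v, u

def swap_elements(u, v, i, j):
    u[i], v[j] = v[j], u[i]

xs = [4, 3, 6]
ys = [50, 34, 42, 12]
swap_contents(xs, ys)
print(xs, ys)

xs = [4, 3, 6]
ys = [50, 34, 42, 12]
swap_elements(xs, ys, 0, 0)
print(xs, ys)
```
[4, 3, 6] [50, 34, 42, 12]
[50, 3, 6] [4, 34, 42, 12]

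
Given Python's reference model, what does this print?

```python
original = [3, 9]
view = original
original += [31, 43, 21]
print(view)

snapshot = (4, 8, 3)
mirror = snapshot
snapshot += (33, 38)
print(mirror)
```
[3, 9, 31, 43, 21]
(4, 8, 3)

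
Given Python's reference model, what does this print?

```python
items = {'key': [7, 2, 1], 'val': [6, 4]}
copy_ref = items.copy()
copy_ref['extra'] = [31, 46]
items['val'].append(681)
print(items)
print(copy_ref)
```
{'key': [7, 2, 1], 'val': [6, 4, 681]}
{'key': [7, 2, 1], 'val': [6, 4, 681], 'extra': [31, 46]}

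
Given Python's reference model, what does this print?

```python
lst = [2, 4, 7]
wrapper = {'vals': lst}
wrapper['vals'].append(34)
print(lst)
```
[2, 4, 7, 34]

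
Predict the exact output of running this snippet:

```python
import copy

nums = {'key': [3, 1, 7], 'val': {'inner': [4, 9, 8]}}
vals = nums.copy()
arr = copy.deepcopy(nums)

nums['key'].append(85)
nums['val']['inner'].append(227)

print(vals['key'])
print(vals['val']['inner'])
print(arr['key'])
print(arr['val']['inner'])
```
[3, 1, 7, 85]
[4, 9, 8, 227]
[3, 1, 7]
[4, 9, 8]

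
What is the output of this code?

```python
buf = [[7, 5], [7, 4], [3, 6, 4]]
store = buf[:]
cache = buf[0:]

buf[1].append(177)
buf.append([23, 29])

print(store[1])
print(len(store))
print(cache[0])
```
[7, 4, 177]
3
[7, 5]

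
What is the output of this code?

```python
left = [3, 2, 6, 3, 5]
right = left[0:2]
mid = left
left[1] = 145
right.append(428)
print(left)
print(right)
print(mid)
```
[3, 145, 6, 3, 5]
[3, 2, 428]
[3, 145, 6, 3, 5]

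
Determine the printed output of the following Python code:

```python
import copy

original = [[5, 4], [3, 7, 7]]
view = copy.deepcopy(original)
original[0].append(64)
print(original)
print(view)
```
[[5, 4, 64], [3, 7, 7]]
[[5, 4], [3, 7, 7]]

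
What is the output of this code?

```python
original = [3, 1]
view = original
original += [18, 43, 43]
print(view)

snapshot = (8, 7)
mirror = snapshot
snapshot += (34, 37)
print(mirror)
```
[3, 1, 18, 43, 43]
(8, 7)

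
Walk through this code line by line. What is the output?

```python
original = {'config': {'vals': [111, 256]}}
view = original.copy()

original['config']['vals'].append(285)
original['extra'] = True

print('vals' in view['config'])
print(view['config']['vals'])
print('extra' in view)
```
True
[111, 256, 285]
False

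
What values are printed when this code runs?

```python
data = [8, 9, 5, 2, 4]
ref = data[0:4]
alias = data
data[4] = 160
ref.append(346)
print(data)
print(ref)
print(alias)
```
[8, 9, 5, 2, 160]
[8, 9, 5, 2, 346]
[8, 9, 5, 2, 160]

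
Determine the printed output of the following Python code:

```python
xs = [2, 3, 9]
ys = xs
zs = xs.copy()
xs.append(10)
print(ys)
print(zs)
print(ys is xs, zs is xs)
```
[2, 3, 9, 10]
[2, 3, 9]
True False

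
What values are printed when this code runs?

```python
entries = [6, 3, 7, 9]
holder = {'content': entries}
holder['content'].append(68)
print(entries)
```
[6, 3, 7, 9, 68]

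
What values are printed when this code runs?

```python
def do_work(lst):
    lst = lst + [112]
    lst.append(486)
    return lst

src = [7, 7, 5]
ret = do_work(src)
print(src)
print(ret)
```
[7, 7, 5]
[7, 7, 5, 112, 486]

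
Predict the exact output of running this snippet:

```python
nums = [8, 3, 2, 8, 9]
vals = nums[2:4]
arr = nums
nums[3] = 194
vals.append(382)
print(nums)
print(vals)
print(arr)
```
[8, 3, 2, 194, 9]
[2, 8, 382]
[8, 3, 2, 194, 9]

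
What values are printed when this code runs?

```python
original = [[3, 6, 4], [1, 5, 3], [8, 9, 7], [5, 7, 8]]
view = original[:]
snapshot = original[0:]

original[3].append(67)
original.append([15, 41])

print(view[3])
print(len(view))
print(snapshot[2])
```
[5, 7, 8, 67]
4
[8, 9, 7]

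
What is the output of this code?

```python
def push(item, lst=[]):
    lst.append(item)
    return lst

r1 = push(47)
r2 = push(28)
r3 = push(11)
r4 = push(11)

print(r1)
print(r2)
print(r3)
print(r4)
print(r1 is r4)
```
[47, 28, 11, 11]
[47, 28, 11, 11]
[47, 28, 11, 11]
[47, 28, 11, 11]
True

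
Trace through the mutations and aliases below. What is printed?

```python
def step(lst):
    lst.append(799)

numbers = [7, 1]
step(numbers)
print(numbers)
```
[7, 1, 799]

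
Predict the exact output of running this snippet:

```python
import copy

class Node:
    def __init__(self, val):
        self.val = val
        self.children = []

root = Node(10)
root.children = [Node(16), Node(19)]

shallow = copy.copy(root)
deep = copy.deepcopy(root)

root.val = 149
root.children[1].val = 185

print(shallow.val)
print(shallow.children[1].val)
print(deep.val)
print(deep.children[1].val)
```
10
185
10
19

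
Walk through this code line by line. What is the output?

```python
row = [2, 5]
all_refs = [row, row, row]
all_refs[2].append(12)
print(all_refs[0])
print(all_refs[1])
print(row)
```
[2, 5, 12]
[2, 5, 12]
[2, 5, 12]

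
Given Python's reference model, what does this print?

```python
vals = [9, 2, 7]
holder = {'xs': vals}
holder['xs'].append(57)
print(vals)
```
[9, 2, 7, 57]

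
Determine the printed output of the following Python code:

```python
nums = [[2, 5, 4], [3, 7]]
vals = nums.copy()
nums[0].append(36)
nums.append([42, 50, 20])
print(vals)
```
[[2, 5, 4, 36], [3, 7]]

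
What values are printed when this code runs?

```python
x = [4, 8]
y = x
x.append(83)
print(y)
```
[4, 8, 83]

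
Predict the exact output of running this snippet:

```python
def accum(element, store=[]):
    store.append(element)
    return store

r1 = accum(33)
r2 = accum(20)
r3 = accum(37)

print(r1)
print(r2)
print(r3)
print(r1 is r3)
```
[33, 20, 37]
[33, 20, 37]
[33, 20, 37]
True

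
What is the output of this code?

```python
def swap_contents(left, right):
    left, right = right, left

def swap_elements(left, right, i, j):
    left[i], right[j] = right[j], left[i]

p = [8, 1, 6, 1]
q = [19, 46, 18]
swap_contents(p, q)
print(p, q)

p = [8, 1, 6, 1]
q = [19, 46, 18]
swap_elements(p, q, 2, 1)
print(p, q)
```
[8, 1, 6, 1] [19, 46, 18]
[8, 1, 46, 1] [19, 6, 18]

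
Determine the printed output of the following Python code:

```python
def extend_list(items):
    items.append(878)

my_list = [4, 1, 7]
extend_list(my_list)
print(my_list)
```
[4, 1, 7, 878]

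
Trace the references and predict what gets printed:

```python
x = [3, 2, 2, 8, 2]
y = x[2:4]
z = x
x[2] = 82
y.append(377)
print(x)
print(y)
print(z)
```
[3, 2, 82, 8, 2]
[2, 8, 377]
[3, 2, 82, 8, 2]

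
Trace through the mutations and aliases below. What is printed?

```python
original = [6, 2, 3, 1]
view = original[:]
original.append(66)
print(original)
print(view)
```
[6, 2, 3, 1, 66]
[6, 2, 3, 1]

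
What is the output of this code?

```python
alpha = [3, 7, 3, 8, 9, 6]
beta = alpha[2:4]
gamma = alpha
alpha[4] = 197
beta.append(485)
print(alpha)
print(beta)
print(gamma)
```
[3, 7, 3, 8, 197, 6]
[3, 8, 485]
[3, 7, 3, 8, 197, 6]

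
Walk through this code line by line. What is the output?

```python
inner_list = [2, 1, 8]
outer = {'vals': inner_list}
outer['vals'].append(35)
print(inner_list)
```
[2, 1, 8, 35]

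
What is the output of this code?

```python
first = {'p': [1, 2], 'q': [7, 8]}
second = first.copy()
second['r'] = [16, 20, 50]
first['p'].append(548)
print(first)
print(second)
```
{'p': [1, 2, 548], 'q': [7, 8]}
{'p': [1, 2, 548], 'q': [7, 8], 'r': [16, 20, 50]}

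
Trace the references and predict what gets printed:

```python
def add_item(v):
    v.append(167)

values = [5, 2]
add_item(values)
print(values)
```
[5, 2, 167]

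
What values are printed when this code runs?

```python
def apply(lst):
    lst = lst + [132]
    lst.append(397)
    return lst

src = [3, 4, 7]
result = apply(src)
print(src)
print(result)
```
[3, 4, 7]
[3, 4, 7, 132, 397]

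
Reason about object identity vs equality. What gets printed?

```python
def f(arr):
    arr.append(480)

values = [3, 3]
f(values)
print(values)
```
[3, 3, 480]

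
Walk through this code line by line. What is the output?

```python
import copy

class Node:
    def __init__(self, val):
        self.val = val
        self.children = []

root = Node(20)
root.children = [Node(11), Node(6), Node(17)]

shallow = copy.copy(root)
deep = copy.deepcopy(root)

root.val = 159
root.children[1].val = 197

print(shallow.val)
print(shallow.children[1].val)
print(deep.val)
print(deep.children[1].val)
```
20
197
20
6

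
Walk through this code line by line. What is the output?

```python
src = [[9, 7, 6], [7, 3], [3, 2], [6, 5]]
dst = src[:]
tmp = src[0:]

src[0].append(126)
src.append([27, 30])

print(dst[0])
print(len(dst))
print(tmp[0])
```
[9, 7, 6, 126]
4
[9, 7, 6, 126]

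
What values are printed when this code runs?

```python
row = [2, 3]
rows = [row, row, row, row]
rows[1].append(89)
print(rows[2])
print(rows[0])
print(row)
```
[2, 3, 89]
[2, 3, 89]
[2, 3, 89]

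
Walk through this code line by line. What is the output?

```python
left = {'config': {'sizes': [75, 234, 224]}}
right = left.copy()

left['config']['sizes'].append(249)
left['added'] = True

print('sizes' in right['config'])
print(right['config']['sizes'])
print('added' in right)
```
True
[75, 234, 224, 249]
False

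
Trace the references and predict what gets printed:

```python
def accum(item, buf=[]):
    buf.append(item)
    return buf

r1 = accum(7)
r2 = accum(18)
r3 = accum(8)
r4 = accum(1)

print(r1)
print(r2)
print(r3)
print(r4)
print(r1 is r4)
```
[7, 18, 8, 1]
[7, 18, 8, 1]
[7, 18, 8, 1]
[7, 18, 8, 1]
True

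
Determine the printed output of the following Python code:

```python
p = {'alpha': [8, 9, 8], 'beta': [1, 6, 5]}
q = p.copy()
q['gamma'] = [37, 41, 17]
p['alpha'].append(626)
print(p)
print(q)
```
{'alpha': [8, 9, 8, 626], 'beta': [1, 6, 5]}
{'alpha': [8, 9, 8, 626], 'beta': [1, 6, 5], 'gamma': [37, 41, 17]}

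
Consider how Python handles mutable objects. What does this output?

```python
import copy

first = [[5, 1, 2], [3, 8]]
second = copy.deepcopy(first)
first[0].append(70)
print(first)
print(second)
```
[[5, 1, 2, 70], [3, 8]]
[[5, 1, 2], [3, 8]]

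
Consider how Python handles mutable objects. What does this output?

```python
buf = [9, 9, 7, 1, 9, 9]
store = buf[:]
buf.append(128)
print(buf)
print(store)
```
[9, 9, 7, 1, 9, 9, 128]
[9, 9, 7, 1, 9, 9]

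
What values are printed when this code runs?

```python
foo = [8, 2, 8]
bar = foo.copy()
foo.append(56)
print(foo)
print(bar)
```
[8, 2, 8, 56]
[8, 2, 8]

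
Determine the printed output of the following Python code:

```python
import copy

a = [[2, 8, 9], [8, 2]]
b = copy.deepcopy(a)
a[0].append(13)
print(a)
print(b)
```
[[2, 8, 9, 13], [8, 2]]
[[2, 8, 9], [8, 2]]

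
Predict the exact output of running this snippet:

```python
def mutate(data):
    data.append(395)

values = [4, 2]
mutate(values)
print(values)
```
[4, 2, 395]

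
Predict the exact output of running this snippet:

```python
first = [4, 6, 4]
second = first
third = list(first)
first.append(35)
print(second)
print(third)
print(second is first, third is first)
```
[4, 6, 4, 35]
[4, 6, 4]
True False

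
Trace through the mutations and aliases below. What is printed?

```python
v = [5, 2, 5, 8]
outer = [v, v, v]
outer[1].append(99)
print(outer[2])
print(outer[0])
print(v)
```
[5, 2, 5, 8, 99]
[5, 2, 5, 8, 99]
[5, 2, 5, 8, 99]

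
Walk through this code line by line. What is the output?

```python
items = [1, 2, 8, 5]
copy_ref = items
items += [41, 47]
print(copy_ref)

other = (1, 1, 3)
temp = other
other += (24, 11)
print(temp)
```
[1, 2, 8, 5, 41, 47]
(1, 1, 3)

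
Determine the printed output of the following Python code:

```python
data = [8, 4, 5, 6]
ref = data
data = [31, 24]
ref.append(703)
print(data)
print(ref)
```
[31, 24]
[8, 4, 5, 6, 703]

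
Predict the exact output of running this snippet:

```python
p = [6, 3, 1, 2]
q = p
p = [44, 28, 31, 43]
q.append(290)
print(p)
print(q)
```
[44, 28, 31, 43]
[6, 3, 1, 2, 290]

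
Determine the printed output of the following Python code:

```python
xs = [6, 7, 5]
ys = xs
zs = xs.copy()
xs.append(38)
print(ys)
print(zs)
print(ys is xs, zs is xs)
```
[6, 7, 5, 38]
[6, 7, 5]
True False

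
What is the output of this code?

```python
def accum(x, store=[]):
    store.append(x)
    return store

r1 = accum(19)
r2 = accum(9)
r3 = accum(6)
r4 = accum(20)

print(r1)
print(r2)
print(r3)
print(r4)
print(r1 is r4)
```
[19, 9, 6, 20]
[19, 9, 6, 20]
[19, 9, 6, 20]
[19, 9, 6, 20]
True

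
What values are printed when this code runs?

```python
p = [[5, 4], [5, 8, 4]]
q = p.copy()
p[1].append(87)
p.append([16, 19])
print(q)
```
[[5, 4], [5, 8, 4, 87]]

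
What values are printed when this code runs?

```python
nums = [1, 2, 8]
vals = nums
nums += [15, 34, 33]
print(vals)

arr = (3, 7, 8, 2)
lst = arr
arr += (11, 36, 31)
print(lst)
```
[1, 2, 8, 15, 34, 33]
(3, 7, 8, 2)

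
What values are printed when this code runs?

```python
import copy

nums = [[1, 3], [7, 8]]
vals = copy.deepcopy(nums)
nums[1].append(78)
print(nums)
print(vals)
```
[[1, 3], [7, 8, 78]]
[[1, 3], [7, 8]]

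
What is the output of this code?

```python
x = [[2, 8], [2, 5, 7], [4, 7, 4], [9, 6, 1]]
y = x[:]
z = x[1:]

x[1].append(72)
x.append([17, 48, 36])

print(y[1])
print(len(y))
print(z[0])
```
[2, 5, 7, 72]
4
[2, 5, 7, 72]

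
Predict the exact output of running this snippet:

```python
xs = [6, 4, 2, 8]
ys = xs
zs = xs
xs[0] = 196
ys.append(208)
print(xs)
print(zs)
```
[196, 4, 2, 8, 208]
[196, 4, 2, 8, 208]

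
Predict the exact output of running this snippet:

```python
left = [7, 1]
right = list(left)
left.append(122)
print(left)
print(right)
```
[7, 1, 122]
[7, 1]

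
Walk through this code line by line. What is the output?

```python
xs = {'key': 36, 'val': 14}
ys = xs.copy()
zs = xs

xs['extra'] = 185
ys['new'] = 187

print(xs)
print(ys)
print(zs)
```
{'key': 36, 'val': 14, 'extra': 185}
{'key': 36, 'val': 14, 'new': 187}
{'key': 36, 'val': 14, 'extra': 185}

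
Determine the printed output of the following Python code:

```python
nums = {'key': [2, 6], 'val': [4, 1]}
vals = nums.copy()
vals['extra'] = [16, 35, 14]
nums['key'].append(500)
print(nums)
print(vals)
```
{'key': [2, 6, 500], 'val': [4, 1]}
{'key': [2, 6, 500], 'val': [4, 1], 'extra': [16, 35, 14]}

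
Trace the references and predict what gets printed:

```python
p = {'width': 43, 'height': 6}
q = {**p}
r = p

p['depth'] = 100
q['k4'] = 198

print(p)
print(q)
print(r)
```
{'width': 43, 'height': 6, 'depth': 100}
{'width': 43, 'height': 6, 'k4': 198}
{'width': 43, 'height': 6, 'depth': 100}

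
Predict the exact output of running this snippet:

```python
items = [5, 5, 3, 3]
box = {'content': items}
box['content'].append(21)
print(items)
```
[5, 5, 3, 3, 21]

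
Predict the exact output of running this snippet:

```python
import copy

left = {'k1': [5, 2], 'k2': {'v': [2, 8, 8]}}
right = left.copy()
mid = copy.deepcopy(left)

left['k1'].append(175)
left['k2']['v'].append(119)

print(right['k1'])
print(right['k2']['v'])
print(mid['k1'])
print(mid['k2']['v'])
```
[5, 2, 175]
[2, 8, 8, 119]
[5, 2]
[2, 8, 8]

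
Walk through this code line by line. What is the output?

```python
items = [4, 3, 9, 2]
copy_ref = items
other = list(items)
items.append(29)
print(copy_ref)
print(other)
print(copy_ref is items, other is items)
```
[4, 3, 9, 2, 29]
[4, 3, 9, 2]
True False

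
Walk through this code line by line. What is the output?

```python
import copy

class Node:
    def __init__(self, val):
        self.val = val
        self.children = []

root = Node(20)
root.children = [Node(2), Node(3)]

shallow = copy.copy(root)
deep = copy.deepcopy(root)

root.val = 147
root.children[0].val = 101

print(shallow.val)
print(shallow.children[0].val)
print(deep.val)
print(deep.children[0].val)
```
20
101
20
2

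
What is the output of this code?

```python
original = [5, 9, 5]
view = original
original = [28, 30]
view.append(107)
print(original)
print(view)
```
[28, 30]
[5, 9, 5, 107]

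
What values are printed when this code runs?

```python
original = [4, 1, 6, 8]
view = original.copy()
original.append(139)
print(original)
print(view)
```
[4, 1, 6, 8, 139]
[4, 1, 6, 8]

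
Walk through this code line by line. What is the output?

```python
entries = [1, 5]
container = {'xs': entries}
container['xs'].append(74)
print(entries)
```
[1, 5, 74]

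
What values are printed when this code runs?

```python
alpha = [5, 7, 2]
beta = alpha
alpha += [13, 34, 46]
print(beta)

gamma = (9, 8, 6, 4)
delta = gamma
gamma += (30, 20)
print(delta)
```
[5, 7, 2, 13, 34, 46]
(9, 8, 6, 4)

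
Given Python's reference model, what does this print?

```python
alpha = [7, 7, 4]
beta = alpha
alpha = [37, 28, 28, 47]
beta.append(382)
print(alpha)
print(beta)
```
[37, 28, 28, 47]
[7, 7, 4, 382]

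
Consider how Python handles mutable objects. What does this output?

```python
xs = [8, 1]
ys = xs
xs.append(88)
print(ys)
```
[8, 1, 88]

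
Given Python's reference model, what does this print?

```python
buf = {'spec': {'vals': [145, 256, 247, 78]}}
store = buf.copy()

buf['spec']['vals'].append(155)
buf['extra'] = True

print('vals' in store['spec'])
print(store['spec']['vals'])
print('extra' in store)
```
True
[145, 256, 247, 78, 155]
False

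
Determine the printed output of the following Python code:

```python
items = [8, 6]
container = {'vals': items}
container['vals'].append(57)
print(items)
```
[8, 6, 57]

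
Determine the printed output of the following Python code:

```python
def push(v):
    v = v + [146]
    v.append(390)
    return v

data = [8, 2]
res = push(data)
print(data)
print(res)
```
[8, 2]
[8, 2, 146, 390]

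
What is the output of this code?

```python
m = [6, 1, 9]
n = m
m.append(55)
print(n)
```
[6, 1, 9, 55]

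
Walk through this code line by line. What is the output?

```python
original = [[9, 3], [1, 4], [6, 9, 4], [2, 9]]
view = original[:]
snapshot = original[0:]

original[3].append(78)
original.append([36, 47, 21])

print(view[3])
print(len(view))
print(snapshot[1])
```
[2, 9, 78]
4
[1, 4]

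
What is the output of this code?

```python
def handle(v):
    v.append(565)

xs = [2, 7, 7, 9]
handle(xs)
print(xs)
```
[2, 7, 7, 9, 565]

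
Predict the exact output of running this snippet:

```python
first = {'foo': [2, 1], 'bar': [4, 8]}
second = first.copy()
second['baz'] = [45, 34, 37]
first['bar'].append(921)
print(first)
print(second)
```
{'foo': [2, 1], 'bar': [4, 8, 921]}
{'foo': [2, 1], 'bar': [4, 8, 921], 'baz': [45, 34, 37]}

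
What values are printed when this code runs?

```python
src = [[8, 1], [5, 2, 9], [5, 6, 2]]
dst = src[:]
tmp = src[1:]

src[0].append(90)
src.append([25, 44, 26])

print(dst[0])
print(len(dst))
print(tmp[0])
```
[8, 1, 90]
3
[5, 2, 9]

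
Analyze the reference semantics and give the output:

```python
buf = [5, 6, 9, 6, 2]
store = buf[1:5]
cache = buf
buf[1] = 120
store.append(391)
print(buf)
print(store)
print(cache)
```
[5, 120, 9, 6, 2]
[6, 9, 6, 2, 391]
[5, 120, 9, 6, 2]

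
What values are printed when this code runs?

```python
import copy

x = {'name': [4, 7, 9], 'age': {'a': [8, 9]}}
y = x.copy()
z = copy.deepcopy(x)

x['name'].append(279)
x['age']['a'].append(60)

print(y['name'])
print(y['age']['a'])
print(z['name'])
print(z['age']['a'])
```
[4, 7, 9, 279]
[8, 9, 60]
[4, 7, 9]
[8, 9]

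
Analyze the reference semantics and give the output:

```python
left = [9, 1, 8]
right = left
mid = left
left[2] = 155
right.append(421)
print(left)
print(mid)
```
[9, 1, 155, 421]
[9, 1, 155, 421]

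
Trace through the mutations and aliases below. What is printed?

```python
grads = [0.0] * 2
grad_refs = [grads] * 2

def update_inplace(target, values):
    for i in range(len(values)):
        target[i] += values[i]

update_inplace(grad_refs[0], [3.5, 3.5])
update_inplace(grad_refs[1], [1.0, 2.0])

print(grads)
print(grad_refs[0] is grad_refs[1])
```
[4.5, 5.5]
True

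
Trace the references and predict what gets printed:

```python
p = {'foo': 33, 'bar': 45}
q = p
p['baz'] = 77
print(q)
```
{'foo': 33, 'bar': 45, 'baz': 77}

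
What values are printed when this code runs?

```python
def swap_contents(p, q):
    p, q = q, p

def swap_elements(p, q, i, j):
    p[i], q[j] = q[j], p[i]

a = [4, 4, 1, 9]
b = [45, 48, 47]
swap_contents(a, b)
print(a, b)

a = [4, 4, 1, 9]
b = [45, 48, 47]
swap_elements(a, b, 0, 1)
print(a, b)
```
[4, 4, 1, 9] [45, 48, 47]
[48, 4, 1, 9] [45, 4, 47]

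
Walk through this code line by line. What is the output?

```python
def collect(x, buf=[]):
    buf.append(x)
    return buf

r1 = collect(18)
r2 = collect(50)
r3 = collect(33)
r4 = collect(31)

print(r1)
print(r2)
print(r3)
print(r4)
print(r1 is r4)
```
[18, 50, 33, 31]
[18, 50, 33, 31]
[18, 50, 33, 31]
[18, 50, 33, 31]
True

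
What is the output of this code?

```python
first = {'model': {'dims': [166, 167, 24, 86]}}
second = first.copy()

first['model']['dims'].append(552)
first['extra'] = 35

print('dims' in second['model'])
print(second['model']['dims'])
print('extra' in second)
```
True
[166, 167, 24, 86, 552]
False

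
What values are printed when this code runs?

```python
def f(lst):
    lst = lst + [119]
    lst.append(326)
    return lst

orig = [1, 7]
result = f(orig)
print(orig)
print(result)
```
[1, 7]
[1, 7, 119, 326]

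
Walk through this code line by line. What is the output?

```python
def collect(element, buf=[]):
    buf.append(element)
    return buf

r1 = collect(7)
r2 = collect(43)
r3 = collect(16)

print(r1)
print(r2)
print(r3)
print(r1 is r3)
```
[7, 43, 16]
[7, 43, 16]
[7, 43, 16]
True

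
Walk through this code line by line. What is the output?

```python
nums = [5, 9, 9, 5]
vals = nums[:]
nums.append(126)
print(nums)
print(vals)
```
[5, 9, 9, 5, 126]
[5, 9, 9, 5]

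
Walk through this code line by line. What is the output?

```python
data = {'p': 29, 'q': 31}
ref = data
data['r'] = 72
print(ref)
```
{'p': 29, 'q': 31, 'r': 72}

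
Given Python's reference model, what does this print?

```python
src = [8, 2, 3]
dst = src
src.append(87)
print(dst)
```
[8, 2, 3, 87]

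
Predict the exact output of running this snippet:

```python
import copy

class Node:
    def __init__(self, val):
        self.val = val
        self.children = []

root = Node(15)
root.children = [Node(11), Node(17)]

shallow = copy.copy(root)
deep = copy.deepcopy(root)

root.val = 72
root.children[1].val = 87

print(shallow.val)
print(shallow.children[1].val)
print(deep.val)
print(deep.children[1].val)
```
15
87
15
17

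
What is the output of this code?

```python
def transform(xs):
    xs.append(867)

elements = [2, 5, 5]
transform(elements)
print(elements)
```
[2, 5, 5, 867]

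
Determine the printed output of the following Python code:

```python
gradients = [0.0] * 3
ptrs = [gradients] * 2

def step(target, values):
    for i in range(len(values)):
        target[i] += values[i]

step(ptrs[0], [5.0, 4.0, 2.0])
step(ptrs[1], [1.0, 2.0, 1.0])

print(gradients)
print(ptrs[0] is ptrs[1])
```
[6.0, 6.0, 3.0]
True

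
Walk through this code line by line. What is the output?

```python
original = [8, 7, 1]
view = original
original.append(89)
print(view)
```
[8, 7, 1, 89]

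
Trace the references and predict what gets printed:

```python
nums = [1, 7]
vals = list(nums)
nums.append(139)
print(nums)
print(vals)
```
[1, 7, 139]
[1, 7]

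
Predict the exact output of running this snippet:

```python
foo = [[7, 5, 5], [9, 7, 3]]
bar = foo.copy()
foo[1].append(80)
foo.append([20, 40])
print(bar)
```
[[7, 5, 5], [9, 7, 3, 80]]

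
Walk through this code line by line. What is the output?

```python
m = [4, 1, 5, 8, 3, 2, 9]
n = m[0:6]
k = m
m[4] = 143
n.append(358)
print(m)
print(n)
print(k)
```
[4, 1, 5, 8, 143, 2, 9]
[4, 1, 5, 8, 3, 2, 358]
[4, 1, 5, 8, 143, 2, 9]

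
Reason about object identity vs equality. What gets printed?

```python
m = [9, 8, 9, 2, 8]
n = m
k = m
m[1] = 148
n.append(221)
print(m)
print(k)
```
[9, 148, 9, 2, 8, 221]
[9, 148, 9, 2, 8, 221]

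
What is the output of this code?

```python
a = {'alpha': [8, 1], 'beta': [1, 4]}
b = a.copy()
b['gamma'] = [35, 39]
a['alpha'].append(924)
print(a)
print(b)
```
{'alpha': [8, 1, 924], 'beta': [1, 4]}
{'alpha': [8, 1, 924], 'beta': [1, 4], 'gamma': [35, 39]}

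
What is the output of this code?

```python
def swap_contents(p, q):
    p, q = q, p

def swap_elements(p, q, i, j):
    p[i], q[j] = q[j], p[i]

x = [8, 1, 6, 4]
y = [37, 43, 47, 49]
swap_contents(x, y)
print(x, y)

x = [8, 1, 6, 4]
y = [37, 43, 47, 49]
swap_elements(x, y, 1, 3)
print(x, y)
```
[8, 1, 6, 4] [37, 43, 47, 49]
[8, 49, 6, 4] [37, 43, 47, 1]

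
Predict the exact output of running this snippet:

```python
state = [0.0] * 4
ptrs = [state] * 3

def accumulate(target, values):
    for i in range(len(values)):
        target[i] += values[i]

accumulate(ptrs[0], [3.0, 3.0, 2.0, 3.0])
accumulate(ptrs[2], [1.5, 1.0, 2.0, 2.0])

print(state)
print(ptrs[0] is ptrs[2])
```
[4.5, 4.0, 4.0, 5.0]
True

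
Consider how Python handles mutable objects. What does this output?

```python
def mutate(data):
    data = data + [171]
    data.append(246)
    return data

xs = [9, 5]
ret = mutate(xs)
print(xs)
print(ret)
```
[9, 5]
[9, 5, 171, 246]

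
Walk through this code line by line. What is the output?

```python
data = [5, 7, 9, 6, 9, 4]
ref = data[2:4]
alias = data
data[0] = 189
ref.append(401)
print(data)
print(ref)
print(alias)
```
[189, 7, 9, 6, 9, 4]
[9, 6, 401]
[189, 7, 9, 6, 9, 4]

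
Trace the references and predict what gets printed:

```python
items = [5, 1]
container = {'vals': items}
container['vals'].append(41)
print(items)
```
[5, 1, 41]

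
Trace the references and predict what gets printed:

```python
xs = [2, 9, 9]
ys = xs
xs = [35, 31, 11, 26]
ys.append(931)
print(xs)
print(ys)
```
[35, 31, 11, 26]
[2, 9, 9, 931]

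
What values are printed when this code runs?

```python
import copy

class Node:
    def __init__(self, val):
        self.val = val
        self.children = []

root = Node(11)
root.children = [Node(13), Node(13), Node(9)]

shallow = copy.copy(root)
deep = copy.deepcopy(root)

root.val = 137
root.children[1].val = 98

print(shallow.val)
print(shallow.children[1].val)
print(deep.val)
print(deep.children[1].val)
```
11
98
11
13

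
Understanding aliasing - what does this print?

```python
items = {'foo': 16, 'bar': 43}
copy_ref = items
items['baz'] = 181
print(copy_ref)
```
{'foo': 16, 'bar': 43, 'baz': 181}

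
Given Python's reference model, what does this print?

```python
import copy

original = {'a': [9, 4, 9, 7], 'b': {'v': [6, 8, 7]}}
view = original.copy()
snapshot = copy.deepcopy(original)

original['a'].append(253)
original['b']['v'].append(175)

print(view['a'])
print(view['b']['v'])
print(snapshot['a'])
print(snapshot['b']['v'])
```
[9, 4, 9, 7, 253]
[6, 8, 7, 175]
[9, 4, 9, 7]
[6, 8, 7]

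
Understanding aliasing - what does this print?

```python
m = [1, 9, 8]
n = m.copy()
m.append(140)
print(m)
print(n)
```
[1, 9, 8, 140]
[1, 9, 8]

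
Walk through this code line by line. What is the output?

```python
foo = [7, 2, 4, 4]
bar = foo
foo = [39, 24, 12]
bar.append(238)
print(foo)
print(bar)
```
[39, 24, 12]
[7, 2, 4, 4, 238]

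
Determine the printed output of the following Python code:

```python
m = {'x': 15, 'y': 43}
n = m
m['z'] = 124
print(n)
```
{'x': 15, 'y': 43, 'z': 124}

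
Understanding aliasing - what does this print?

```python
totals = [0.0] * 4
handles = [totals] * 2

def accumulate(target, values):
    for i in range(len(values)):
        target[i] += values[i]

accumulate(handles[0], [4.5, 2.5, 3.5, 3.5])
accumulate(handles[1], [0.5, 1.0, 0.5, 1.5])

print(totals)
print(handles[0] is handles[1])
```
[5.0, 3.5, 4.0, 5.0]
True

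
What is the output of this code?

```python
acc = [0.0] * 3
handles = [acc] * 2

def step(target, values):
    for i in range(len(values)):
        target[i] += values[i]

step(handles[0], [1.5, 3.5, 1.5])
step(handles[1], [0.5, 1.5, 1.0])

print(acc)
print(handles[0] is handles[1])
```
[2.0, 5.0, 2.5]
True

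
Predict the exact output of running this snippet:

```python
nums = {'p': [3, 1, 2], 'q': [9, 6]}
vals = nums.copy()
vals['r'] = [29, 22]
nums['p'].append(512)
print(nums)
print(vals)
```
{'p': [3, 1, 2, 512], 'q': [9, 6]}
{'p': [3, 1, 2, 512], 'q': [9, 6], 'r': [29, 22]}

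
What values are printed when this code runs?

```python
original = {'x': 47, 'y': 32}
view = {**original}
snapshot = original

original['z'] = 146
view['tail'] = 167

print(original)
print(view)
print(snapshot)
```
{'x': 47, 'y': 32, 'z': 146}
{'x': 47, 'y': 32, 'tail': 167}
{'x': 47, 'y': 32, 'z': 146}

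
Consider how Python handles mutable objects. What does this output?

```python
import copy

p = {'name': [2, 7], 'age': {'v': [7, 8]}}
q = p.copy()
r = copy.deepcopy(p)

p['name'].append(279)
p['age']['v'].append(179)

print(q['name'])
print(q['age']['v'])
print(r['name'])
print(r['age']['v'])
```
[2, 7, 279]
[7, 8, 179]
[2, 7]
[7, 8]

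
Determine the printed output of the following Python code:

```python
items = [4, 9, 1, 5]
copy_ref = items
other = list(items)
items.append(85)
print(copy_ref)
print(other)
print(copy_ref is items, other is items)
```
[4, 9, 1, 5, 85]
[4, 9, 1, 5]
True False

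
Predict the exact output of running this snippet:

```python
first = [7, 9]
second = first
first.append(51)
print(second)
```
[7, 9, 51]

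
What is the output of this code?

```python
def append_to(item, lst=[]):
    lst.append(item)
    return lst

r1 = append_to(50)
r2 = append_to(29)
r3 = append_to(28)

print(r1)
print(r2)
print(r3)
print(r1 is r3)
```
[50, 29, 28]
[50, 29, 28]
[50, 29, 28]
True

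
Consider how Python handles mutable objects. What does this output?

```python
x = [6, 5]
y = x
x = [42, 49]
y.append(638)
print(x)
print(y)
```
[42, 49]
[6, 5, 638]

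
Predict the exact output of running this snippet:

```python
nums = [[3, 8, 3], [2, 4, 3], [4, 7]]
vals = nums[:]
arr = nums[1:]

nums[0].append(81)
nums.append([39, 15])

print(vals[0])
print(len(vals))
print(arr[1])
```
[3, 8, 3, 81]
3
[4, 7]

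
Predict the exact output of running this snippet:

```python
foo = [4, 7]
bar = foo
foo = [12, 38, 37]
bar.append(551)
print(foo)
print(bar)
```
[12, 38, 37]
[4, 7, 551]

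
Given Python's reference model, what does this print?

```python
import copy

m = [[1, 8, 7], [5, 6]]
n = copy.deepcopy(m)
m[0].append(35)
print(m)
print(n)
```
[[1, 8, 7, 35], [5, 6]]
[[1, 8, 7], [5, 6]]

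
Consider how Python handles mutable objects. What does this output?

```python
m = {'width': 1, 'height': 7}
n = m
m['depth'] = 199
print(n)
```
{'width': 1, 'height': 7, 'depth': 199}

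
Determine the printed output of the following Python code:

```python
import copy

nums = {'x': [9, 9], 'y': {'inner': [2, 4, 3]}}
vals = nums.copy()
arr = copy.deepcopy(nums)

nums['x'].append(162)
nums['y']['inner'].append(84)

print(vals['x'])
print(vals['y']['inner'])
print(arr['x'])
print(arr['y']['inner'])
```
[9, 9, 162]
[2, 4, 3, 84]
[9, 9]
[2, 4, 3]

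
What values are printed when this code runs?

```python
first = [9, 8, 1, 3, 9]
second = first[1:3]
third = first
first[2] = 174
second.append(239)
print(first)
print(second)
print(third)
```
[9, 8, 174, 3, 9]
[8, 1, 239]
[9, 8, 174, 3, 9]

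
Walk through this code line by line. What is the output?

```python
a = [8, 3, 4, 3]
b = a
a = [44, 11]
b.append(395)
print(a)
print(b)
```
[44, 11]
[8, 3, 4, 3, 395]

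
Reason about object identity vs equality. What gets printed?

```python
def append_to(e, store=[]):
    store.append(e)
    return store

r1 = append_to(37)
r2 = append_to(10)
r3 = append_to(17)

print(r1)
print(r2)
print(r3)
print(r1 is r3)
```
[37, 10, 17]
[37, 10, 17]
[37, 10, 17]
True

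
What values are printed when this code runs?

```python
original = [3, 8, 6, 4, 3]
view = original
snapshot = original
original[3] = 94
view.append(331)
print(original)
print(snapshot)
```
[3, 8, 6, 94, 3, 331]
[3, 8, 6, 94, 3, 331]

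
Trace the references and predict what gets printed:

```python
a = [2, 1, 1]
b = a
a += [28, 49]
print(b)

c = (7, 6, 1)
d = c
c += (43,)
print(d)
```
[2, 1, 1, 28, 49]
(7, 6, 1)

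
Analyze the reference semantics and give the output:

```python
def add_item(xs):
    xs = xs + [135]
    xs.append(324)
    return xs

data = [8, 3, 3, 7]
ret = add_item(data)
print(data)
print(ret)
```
[8, 3, 3, 7]
[8, 3, 3, 7, 135, 324]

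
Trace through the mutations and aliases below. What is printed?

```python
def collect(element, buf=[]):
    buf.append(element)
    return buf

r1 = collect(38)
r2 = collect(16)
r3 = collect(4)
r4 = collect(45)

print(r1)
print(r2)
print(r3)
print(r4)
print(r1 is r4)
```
[38, 16, 4, 45]
[38, 16, 4, 45]
[38, 16, 4, 45]
[38, 16, 4, 45]
True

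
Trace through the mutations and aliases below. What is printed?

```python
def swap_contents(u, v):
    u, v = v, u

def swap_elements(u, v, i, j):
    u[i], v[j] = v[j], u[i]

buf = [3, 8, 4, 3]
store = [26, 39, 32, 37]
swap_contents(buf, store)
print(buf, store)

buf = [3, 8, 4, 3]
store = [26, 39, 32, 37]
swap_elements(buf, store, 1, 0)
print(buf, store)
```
[3, 8, 4, 3] [26, 39, 32, 37]
[3, 26, 4, 3] [8, 39, 32, 37]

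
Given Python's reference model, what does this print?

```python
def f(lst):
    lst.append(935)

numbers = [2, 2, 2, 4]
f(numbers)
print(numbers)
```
[2, 2, 2, 4, 935]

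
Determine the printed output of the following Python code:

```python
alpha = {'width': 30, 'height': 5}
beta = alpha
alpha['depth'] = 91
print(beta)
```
{'width': 30, 'height': 5, 'depth': 91}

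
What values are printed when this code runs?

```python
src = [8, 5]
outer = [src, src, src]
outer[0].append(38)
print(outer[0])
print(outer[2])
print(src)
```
[8, 5, 38]
[8, 5, 38]
[8, 5, 38]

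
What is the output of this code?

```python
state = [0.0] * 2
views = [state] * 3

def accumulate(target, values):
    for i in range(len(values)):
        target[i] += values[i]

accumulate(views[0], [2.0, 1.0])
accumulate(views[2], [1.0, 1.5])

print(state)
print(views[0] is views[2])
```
[3.0, 2.5]
True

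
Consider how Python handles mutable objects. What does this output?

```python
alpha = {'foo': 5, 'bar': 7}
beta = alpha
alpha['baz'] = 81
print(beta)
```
{'foo': 5, 'bar': 7, 'baz': 81}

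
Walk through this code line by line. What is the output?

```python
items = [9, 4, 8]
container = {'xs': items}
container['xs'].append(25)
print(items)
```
[9, 4, 8, 25]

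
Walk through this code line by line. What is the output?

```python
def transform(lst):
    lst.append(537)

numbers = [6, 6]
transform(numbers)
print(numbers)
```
[6, 6, 537]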